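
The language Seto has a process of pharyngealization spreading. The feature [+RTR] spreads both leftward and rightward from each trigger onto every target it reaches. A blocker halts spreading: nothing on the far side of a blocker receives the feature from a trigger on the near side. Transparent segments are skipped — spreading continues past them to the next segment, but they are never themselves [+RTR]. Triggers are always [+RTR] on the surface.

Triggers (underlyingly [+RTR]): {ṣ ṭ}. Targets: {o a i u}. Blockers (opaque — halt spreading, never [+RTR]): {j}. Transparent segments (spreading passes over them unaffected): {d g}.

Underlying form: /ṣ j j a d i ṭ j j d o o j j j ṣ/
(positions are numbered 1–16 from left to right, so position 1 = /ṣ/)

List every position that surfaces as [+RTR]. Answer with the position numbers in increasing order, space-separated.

1 4 6 7 16

From /ṣ/ at 1 rightward: 2 /j/ blocks.
From /ṣ/ at 1 leftward: word edge.
From /ṭ/ at 7 rightward: 8 /j/ blocks.
From /ṭ/ at 7 leftward: 6 /i/ → [+RTR]; 5 /d/ transparent; 4 /a/ → [+RTR]; 3 /j/ blocks.
From /ṣ/ at 16 rightward: word edge.
From /ṣ/ at 16 leftward: 15 /j/ blocks.
Targets with no active source: positions 11 12 stay [-emphatic].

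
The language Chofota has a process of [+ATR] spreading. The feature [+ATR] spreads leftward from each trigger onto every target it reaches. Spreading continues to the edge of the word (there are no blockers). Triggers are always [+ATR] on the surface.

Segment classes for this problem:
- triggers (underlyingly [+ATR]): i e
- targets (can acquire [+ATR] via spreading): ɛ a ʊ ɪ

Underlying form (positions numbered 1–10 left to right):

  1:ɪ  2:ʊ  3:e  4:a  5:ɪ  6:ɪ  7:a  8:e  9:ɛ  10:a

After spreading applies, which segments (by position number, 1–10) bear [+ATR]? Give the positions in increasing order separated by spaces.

From /e/ at 3 leftward: 2 /ʊ/ → [+ATR]; 1 /ɪ/ → [+ATR]; word edge.
From /e/ at 8 leftward: 7 /a/ → [+ATR]; 6 /ɪ/ → [+ATR]; 5 /ɪ/ → [+ATR]; 4 /a/ → [+ATR]; 3 /e/ is itself a trigger — this domain ends here.
Targets with no active source: positions 9 10 stay [-ATR].

1 2 3 4 5 6 7 8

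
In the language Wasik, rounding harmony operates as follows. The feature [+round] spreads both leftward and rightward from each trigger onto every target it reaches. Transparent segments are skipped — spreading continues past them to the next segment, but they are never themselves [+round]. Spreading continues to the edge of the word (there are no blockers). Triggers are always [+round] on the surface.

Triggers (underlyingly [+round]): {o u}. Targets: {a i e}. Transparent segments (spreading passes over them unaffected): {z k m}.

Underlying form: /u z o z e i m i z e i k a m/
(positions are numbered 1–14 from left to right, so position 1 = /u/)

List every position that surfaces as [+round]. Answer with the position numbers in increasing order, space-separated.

From /u/ at 1 rightward: 2 /z/ transparent; 3 /o/ is itself a trigger — this domain ends here.
From /u/ at 1 leftward: word edge.
From /o/ at 3 rightward: 4 /z/ transparent; 5 /e/ → [+round]; 6 /i/ → [+round]; 7 /m/ transparent; 8 /i/ → [+round]; 9 /z/ transparent; 10 /e/ → [+round]; 11 /i/ → [+round]; 12 /k/ transparent; 13 /a/ → [+round]; 14 /m/ transparent; word edge.
From /o/ at 3 leftward: 2 /z/ transparent; 1 /u/ is itself a trigger — this domain ends here.

1 3 5 6 8 10 11 13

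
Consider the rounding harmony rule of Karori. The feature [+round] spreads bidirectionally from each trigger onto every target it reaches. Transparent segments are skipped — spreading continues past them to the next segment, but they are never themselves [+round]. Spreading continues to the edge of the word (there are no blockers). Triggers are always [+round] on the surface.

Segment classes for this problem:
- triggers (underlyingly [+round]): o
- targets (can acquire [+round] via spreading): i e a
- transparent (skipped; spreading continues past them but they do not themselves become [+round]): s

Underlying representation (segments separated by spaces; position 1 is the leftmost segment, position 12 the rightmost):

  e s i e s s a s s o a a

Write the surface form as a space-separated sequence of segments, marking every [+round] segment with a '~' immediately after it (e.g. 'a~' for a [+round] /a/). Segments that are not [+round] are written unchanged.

From /o/ at 10 rightward: 11 /a/ → [+round]; 12 /a/ → [+round]; word edge.
From /o/ at 10 leftward: 9 /s/ transparent; 8 /s/ transparent; 7 /a/ → [+round]; 6 /s/ transparent; 5 /s/ transparent; 4 /e/ → [+round]; 3 /i/ → [+round]; 2 /s/ transparent; 1 /e/ → [+round]; word edge.
[+round] positions on the surface: 1 3 4 7 10 11 12.

e~ s i~ e~ s s a~ s s o~ a~ a~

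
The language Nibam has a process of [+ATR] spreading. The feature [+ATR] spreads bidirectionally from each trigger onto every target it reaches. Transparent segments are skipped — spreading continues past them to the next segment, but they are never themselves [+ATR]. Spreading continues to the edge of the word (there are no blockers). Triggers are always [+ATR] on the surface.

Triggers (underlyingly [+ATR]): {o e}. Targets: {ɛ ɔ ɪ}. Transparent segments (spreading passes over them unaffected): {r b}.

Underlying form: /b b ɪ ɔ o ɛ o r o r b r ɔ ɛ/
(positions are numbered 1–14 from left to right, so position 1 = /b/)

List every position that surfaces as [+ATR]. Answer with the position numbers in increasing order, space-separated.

3 4 5 6 7 9 13 14

From /o/ at 5 rightward: 6 /ɛ/ → [+ATR]; 7 /o/ is itself a trigger — this domain ends here.
From /o/ at 5 leftward: 4 /ɔ/ → [+ATR]; 3 /ɪ/ → [+ATR]; 2 /b/ transparent; 1 /b/ transparent; word edge.
From /o/ at 7 rightward: 8 /r/ transparent; 9 /o/ is itself a trigger — this domain ends here.
From /o/ at 7 leftward: 6 /ɛ/ → [+ATR]; 5 /o/ is itself a trigger — this domain ends here.
From /o/ at 9 rightward: 10 /r/ transparent; 11 /b/ transparent; 12 /r/ transparent; 13 /ɔ/ → [+ATR]; 14 /ɛ/ → [+ATR]; word edge.
From /o/ at 9 leftward: 8 /r/ transparent; 7 /o/ is itself a trigger — this domain ends here.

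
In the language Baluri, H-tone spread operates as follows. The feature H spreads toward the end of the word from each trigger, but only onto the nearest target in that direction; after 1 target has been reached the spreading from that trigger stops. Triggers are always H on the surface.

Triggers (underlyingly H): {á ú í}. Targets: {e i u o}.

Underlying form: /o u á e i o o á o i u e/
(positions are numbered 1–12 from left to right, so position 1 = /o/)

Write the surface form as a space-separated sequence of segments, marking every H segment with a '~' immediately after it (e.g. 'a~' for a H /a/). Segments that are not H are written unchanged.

o u á~ e~ i o o á~ o~ i u e

From /á/ at 3 rightward: 4 /e/ → H; bound reached.
From /á/ at 8 rightward: 9 /o/ → H; bound reached.
Targets with no active source: positions 1 2 5 6 7 10 11 12 stay [-high tone].
H positions on the surface: 3 4 8 9.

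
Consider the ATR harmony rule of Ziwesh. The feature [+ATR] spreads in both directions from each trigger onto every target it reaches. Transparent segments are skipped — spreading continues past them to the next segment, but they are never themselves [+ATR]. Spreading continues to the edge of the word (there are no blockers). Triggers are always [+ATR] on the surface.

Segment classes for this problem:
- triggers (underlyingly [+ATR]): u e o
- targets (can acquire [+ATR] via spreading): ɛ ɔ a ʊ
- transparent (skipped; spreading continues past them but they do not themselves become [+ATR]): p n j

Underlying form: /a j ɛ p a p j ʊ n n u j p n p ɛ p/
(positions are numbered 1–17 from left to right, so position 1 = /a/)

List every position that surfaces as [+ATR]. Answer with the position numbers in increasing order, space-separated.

1 3 5 8 11 16

From /u/ at 11 rightward: 12 /j/ transparent; 13 /p/ transparent; 14 /n/ transparent; 15 /p/ transparent; 16 /ɛ/ → [+ATR]; 17 /p/ transparent; word edge.
From /u/ at 11 leftward: 10 /n/ transparent; 9 /n/ transparent; 8 /ʊ/ → [+ATR]; 7 /j/ transparent; 6 /p/ transparent; 5 /a/ → [+ATR]; 4 /p/ transparent; 3 /ɛ/ → [+ATR]; 2 /j/ transparent; 1 /a/ → [+ATR]; word edge.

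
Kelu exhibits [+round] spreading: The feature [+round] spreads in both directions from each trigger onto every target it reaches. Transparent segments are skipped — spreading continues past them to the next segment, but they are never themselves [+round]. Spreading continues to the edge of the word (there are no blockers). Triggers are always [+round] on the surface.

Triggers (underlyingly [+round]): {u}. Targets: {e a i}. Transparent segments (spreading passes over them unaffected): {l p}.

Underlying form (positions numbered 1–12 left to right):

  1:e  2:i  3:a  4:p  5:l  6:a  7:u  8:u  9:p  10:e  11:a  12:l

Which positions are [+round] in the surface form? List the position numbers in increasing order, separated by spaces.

1 2 3 6 7 8 10 11

From /u/ at 7 rightward: 8 /u/ is itself a trigger — this domain ends here.
From /u/ at 7 leftward: 6 /a/ → [+round]; 5 /l/ transparent; 4 /p/ transparent; 3 /a/ → [+round]; 2 /i/ → [+round]; 1 /e/ → [+round]; word edge.
From /u/ at 8 rightward: 9 /p/ transparent; 10 /e/ → [+round]; 11 /a/ → [+round]; 12 /l/ transparent; word edge.
From /u/ at 8 leftward: 7 /u/ is itself a trigger — this domain ends here.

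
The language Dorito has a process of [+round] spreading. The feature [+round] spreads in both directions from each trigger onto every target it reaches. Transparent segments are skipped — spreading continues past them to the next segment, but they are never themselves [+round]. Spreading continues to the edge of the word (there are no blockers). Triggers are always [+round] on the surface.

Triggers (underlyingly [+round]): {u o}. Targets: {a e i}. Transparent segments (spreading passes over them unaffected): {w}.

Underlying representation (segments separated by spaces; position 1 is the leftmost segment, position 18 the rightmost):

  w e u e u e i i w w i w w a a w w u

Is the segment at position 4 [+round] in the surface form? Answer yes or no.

From /u/ at 3 rightward: 4 /e/ → [+round]; 5 /u/ is itself a trigger — this domain ends here.
From /u/ at 3 leftward: 2 /e/ → [+round]; 1 /w/ transparent; word edge.
From /u/ at 5 rightward: 6 /e/ → [+round]; 7 /i/ → [+round]; 8 /i/ → [+round]; 9 /w/ transparent; 10 /w/ transparent; 11 /i/ → [+round]; 12 /w/ transparent; 13 /w/ transparent; 14 /a/ → [+round]; 15 /a/ → [+round]; 16 /w/ transparent; 17 /w/ transparent; 18 /u/ is itself a trigger — this domain ends here.
From /u/ at 5 leftward: 4 /e/ → [+round]; 3 /u/ is itself a trigger — this domain ends here.
From /u/ at 18 rightward: word edge.
From /u/ at 18 leftward: 17 /w/ transparent; 16 /w/ transparent; 15 /a/ → [+round]; 14 /a/ → [+round]; 13 /w/ transparent; 12 /w/ transparent; 11 /i/ → [+round]; 10 /w/ transparent; 9 /w/ transparent; 8 /i/ → [+round]; 7 /i/ → [+round]; 6 /e/ → [+round]; 5 /u/ is itself a trigger — this domain ends here.
[+round] positions on the surface: 2 3 4 5 6 7 8 11 14 15 18.

yes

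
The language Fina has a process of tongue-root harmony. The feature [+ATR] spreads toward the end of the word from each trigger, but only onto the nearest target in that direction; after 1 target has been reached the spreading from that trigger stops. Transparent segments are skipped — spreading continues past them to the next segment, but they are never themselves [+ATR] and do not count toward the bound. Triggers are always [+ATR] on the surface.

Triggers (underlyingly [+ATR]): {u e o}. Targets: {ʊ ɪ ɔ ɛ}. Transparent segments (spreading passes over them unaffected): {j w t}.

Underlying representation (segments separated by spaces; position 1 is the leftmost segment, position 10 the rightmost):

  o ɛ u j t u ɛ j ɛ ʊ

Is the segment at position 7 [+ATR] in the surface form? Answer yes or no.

yes

From /o/ at 1 rightward: 2 /ɛ/ → [+ATR]; bound reached.
From /u/ at 3 rightward: 4 /j/ transparent; 5 /t/ transparent; 6 /u/ is itself a trigger — this domain ends here.
From /u/ at 6 rightward: 7 /ɛ/ → [+ATR]; bound reached.
Targets with no active source: positions 9 10 stay [-ATR].
[+ATR] positions on the surface: 1 2 3 6 7.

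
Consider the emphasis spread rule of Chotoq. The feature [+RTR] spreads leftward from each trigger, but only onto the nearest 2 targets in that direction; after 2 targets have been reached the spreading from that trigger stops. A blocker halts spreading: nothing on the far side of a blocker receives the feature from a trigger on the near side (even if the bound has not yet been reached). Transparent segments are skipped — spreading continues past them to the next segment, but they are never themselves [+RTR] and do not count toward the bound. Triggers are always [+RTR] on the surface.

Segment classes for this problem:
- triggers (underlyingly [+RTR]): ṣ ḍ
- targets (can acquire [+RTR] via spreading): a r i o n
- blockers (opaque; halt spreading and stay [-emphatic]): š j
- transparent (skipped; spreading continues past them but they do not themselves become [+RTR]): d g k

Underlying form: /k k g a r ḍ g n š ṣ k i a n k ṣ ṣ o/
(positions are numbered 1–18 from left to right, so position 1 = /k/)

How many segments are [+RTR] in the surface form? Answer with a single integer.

From /ḍ/ at 6 leftward: 5 /r/ → [+RTR]; 4 /a/ → [+RTR]; bound reached.
From /ṣ/ at 10 leftward: 9 /š/ blocks.
From /ṣ/ at 16 leftward: 15 /k/ transparent; 14 /n/ → [+RTR]; 13 /a/ → [+RTR]; bound reached.
From /ṣ/ at 17 leftward: 16 /ṣ/ is itself a trigger — this domain ends here.
Targets with no active source: positions 8 12 18 stay [-emphatic].
[+RTR] positions on the surface: 4 5 6 10 13 14 16 17.

8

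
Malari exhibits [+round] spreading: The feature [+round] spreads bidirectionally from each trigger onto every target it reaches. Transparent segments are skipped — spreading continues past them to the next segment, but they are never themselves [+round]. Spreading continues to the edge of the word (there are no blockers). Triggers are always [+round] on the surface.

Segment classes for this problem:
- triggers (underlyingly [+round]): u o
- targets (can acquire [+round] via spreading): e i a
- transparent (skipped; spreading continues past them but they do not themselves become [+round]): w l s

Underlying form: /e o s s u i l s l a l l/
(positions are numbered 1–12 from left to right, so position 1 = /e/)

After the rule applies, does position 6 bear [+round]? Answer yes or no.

yes

From /o/ at 2 rightward: 3 /s/ transparent; 4 /s/ transparent; 5 /u/ is itself a trigger — this domain ends here.
From /o/ at 2 leftward: 1 /e/ → [+round]; word edge.
From /u/ at 5 rightward: 6 /i/ → [+round]; 7 /l/ transparent; 8 /s/ transparent; 9 /l/ transparent; 10 /a/ → [+round]; 11 /l/ transparent; 12 /l/ transparent; word edge.
From /u/ at 5 leftward: 4 /s/ transparent; 3 /s/ transparent; 2 /o/ is itself a trigger — this domain ends here.
[+round] positions on the surface: 1 2 5 6 10.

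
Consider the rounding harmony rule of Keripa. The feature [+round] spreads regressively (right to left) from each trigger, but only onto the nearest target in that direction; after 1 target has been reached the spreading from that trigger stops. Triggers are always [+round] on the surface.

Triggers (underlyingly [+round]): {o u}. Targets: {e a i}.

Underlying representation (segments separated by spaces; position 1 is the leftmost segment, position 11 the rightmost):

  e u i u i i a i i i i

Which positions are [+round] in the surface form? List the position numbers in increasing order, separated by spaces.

From /u/ at 2 leftward: 1 /e/ → [+round]; bound reached.
From /u/ at 4 leftward: 3 /i/ → [+round]; bound reached.
Targets with no active source: positions 5 6 7 8 9 10 11 stay [-round].

1 2 3 4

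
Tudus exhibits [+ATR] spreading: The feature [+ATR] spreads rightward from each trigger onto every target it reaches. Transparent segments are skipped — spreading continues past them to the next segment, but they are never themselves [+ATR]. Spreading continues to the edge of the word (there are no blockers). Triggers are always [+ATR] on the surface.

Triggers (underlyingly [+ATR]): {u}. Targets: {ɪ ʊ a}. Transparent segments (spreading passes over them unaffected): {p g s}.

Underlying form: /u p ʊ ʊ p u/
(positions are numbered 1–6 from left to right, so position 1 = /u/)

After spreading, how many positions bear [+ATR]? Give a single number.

From /u/ at 1 rightward: 2 /p/ transparent; 3 /ʊ/ → [+ATR]; 4 /ʊ/ → [+ATR]; 5 /p/ transparent; 6 /u/ is itself a trigger — this domain ends here.
From /u/ at 6 rightward: word edge.
[+ATR] positions on the surface: 1 3 4 6.

4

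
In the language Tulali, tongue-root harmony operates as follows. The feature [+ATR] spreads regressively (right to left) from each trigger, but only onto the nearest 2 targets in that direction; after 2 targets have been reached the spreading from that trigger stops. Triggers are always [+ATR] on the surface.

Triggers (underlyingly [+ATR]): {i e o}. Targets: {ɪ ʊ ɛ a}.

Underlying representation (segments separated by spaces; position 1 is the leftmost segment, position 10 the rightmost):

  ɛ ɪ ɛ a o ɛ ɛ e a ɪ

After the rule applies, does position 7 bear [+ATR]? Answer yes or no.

yes

From /o/ at 5 leftward: 4 /a/ → [+ATR]; 3 /ɛ/ → [+ATR]; bound reached.
From /e/ at 8 leftward: 7 /ɛ/ → [+ATR]; 6 /ɛ/ → [+ATR]; bound reached.
Targets with no active source: positions 1 2 9 10 stay [-ATR].
[+ATR] positions on the surface: 3 4 5 6 7 8.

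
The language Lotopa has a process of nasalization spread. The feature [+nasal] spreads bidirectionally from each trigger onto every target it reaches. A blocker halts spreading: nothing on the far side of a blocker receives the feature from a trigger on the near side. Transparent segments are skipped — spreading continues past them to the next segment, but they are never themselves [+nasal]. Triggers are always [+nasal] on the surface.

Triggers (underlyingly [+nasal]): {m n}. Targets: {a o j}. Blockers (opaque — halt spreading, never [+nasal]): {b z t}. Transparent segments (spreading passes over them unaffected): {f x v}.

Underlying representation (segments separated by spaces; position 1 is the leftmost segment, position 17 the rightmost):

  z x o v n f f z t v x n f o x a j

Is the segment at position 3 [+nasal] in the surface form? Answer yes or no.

From /n/ at 5 rightward: 6 /f/ transparent; 7 /f/ transparent; 8 /z/ blocks.
From /n/ at 5 leftward: 4 /v/ transparent; 3 /o/ → [+nasal]; 2 /x/ transparent; 1 /z/ blocks.
From /n/ at 12 rightward: 13 /f/ transparent; 14 /o/ → [+nasal]; 15 /x/ transparent; 16 /a/ → [+nasal]; 17 /j/ → [+nasal]; word edge.
From /n/ at 12 leftward: 11 /x/ transparent; 10 /v/ transparent; 9 /t/ blocks.
[+nasal] positions on the surface: 3 5 12 14 16 17.

yes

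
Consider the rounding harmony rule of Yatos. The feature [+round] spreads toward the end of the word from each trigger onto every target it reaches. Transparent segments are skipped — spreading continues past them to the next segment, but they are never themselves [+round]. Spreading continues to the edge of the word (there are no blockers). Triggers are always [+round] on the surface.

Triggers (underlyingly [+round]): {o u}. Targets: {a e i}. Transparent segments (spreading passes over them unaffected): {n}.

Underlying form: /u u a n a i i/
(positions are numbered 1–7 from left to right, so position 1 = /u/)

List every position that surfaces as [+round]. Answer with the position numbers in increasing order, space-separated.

1 2 3 5 6 7

From /u/ at 1 rightward: 2 /u/ is itself a trigger — this domain ends here.
From /u/ at 2 rightward: 3 /a/ → [+round]; 4 /n/ transparent; 5 /a/ → [+round]; 6 /i/ → [+round]; 7 /i/ → [+round]; word edge.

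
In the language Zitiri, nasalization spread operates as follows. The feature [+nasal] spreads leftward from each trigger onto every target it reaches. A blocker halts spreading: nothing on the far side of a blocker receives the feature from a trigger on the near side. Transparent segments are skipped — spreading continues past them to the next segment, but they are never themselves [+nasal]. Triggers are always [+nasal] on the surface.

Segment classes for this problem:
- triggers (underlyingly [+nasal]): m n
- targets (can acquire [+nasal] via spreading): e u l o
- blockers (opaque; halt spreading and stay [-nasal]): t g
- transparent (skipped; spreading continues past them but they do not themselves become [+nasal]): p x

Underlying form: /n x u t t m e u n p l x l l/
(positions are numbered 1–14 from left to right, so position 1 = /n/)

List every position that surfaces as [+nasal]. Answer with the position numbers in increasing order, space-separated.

From /n/ at 1 leftward: word edge.
From /m/ at 6 leftward: 5 /t/ blocks.
From /n/ at 9 leftward: 8 /u/ → [+nasal]; 7 /e/ → [+nasal]; 6 /m/ is itself a trigger — this domain ends here.
Targets with no active source: positions 3 11 13 14 stay [-nasal].

1 6 7 8 9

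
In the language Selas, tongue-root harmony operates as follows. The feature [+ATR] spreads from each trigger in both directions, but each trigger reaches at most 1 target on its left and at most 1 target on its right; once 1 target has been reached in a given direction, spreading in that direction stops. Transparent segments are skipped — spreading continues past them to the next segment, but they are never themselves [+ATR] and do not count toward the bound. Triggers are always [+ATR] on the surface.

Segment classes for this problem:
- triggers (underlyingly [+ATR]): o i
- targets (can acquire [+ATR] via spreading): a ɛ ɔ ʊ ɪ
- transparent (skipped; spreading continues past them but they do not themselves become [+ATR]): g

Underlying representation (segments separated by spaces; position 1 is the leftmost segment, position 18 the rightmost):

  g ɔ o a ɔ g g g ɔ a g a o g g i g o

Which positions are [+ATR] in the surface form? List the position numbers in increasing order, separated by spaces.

From /o/ at 3 rightward: 4 /a/ → [+ATR]; bound reached.
From /o/ at 3 leftward: 2 /ɔ/ → [+ATR]; bound reached.
From /o/ at 13 rightward: 14 /g/ transparent; 15 /g/ transparent; 16 /i/ is itself a trigger — this domain ends here.
From /o/ at 13 leftward: 12 /a/ → [+ATR]; bound reached.
From /i/ at 16 rightward: 17 /g/ transparent; 18 /o/ is itself a trigger — this domain ends here.
From /i/ at 16 leftward: 15 /g/ transparent; 14 /g/ transparent; 13 /o/ is itself a trigger — this domain ends here.
From /o/ at 18 rightward: word edge.
From /o/ at 18 leftward: 17 /g/ transparent; 16 /i/ is itself a trigger — this domain ends here.
Targets with no active source: positions 5 9 10 stay [-ATR].

2 3 4 12 13 16 18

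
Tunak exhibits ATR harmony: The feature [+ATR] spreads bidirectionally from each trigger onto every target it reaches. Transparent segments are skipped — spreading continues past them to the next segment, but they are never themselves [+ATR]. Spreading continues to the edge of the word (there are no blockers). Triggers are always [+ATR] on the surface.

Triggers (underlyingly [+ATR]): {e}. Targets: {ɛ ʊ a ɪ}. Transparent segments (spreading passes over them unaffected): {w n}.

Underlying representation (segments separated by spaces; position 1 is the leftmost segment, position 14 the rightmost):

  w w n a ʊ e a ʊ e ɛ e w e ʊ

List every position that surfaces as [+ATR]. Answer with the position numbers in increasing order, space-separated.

From /e/ at 6 rightward: 7 /a/ → [+ATR]; 8 /ʊ/ → [+ATR]; 9 /e/ is itself a trigger — this domain ends here.
From /e/ at 6 leftward: 5 /ʊ/ → [+ATR]; 4 /a/ → [+ATR]; 3 /n/ transparent; 2 /w/ transparent; 1 /w/ transparent; word edge.
From /e/ at 9 rightward: 10 /ɛ/ → [+ATR]; 11 /e/ is itself a trigger — this domain ends here.
From /e/ at 9 leftward: 8 /ʊ/ → [+ATR]; 7 /a/ → [+ATR]; 6 /e/ is itself a trigger — this domain ends here.
From /e/ at 11 rightward: 12 /w/ transparent; 13 /e/ is itself a trigger — this domain ends here.
From /e/ at 11 leftward: 10 /ɛ/ → [+ATR]; 9 /e/ is itself a trigger — this domain ends here.
From /e/ at 13 rightward: 14 /ʊ/ → [+ATR]; word edge.
From /e/ at 13 leftward: 12 /w/ transparent; 11 /e/ is itself a trigger — this domain ends here.

4 5 6 7 8 9 10 11 13 14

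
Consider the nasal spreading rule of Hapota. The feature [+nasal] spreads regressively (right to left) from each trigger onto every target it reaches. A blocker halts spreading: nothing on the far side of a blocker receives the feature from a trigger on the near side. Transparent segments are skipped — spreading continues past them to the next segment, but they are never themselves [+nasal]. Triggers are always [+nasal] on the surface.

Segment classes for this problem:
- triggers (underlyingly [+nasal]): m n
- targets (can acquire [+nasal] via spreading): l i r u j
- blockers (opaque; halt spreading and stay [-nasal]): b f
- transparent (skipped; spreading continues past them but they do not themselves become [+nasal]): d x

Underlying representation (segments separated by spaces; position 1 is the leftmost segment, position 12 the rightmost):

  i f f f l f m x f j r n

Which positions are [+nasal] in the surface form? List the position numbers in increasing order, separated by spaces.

7 10 11 12

From /m/ at 7 leftward: 6 /f/ blocks.
From /n/ at 12 leftward: 11 /r/ → [+nasal]; 10 /j/ → [+nasal]; 9 /f/ blocks.
Targets with no active source: positions 1 5 stay [-nasal].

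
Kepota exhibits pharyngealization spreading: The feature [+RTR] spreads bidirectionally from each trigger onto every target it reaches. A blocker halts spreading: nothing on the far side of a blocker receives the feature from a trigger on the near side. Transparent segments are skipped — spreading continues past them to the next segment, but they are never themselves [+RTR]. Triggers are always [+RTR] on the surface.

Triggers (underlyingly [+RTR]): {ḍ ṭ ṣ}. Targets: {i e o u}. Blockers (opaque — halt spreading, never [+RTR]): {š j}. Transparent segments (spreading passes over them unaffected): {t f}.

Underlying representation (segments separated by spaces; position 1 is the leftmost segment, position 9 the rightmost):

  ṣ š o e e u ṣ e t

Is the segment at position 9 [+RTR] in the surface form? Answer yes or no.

From /ṣ/ at 1 rightward: 2 /š/ blocks.
From /ṣ/ at 1 leftward: word edge.
From /ṣ/ at 7 rightward: 8 /e/ → [+RTR]; 9 /t/ transparent; word edge.
From /ṣ/ at 7 leftward: 6 /u/ → [+RTR]; 5 /e/ → [+RTR]; 4 /e/ → [+RTR]; 3 /o/ → [+RTR]; 2 /š/ blocks.
[+RTR] positions on the surface: 1 3 4 5 6 7 8.

no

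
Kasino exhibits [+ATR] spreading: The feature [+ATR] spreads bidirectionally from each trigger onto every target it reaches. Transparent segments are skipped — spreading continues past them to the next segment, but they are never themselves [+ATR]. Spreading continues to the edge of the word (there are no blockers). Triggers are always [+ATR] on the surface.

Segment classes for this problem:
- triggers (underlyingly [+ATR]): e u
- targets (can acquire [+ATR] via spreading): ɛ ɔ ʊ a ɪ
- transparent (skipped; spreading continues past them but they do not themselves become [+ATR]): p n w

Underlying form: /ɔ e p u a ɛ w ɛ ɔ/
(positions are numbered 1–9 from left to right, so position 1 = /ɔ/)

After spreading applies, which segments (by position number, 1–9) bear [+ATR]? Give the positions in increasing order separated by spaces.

1 2 4 5 6 8 9

From /e/ at 2 rightward: 3 /p/ transparent; 4 /u/ is itself a trigger — this domain ends here.
From /e/ at 2 leftward: 1 /ɔ/ → [+ATR]; word edge.
From /u/ at 4 rightward: 5 /a/ → [+ATR]; 6 /ɛ/ → [+ATR]; 7 /w/ transparent; 8 /ɛ/ → [+ATR]; 9 /ɔ/ → [+ATR]; word edge.
From /u/ at 4 leftward: 3 /p/ transparent; 2 /e/ is itself a trigger — this domain ends here.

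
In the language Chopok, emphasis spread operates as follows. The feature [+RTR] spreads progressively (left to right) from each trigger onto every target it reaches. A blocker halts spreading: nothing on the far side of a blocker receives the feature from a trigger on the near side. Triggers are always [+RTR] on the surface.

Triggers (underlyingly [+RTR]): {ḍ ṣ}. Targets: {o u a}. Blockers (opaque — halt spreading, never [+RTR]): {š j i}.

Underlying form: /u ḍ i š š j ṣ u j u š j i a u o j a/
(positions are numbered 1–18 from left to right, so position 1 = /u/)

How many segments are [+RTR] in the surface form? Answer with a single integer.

3

From /ḍ/ at 2 rightward: 3 /i/ blocks.
From /ṣ/ at 7 rightward: 8 /u/ → [+RTR]; 9 /j/ blocks.
Targets with no active source: positions 1 10 14 15 16 18 stay [-emphatic].
[+RTR] positions on the surface: 2 7 8.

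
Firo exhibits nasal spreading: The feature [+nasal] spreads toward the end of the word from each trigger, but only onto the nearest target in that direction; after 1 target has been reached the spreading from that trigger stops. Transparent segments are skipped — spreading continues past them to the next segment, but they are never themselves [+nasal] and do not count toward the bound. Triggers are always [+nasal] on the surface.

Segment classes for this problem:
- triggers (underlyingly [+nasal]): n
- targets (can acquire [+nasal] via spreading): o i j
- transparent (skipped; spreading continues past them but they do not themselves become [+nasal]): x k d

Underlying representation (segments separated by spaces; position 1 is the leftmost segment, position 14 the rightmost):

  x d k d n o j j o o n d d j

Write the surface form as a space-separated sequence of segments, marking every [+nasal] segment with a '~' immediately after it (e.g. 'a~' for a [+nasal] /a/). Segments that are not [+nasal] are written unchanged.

From /n/ at 5 rightward: 6 /o/ → [+nasal]; bound reached.
From /n/ at 11 rightward: 12 /d/ transparent; 13 /d/ transparent; 14 /j/ → [+nasal]; bound reached.
Targets with no active source: positions 7 8 9 10 stay [-nasal].
[+nasal] positions on the surface: 5 6 11 14.

x d k d n~ o~ j j o o n~ d d j~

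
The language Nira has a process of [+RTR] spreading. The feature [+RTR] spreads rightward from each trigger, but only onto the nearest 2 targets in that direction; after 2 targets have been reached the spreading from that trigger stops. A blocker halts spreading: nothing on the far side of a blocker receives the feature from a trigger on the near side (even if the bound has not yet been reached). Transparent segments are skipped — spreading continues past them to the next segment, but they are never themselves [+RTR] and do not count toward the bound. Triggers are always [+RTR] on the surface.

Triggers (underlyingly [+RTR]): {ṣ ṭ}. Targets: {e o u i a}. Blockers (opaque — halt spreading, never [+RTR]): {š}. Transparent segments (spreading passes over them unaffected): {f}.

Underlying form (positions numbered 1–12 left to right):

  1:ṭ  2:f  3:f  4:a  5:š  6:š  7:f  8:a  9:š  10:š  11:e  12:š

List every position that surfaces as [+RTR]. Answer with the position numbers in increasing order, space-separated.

1 4

From /ṭ/ at 1 rightward: 2 /f/ transparent; 3 /f/ transparent; 4 /a/ → [+RTR]; 5 /š/ blocks.
Targets with no active source: positions 8 11 stay [-emphatic].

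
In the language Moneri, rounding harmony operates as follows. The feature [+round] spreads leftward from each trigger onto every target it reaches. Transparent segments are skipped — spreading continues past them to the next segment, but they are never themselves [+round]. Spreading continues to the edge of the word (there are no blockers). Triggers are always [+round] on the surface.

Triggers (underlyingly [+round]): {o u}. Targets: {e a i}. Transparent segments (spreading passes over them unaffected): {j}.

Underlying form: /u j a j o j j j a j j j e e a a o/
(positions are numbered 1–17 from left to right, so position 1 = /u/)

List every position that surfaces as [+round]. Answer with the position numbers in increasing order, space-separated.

1 3 5 9 13 14 15 16 17

From /u/ at 1 leftward: word edge.
From /o/ at 5 leftward: 4 /j/ transparent; 3 /a/ → [+round]; 2 /j/ transparent; 1 /u/ is itself a trigger — this domain ends here.
From /o/ at 17 leftward: 16 /a/ → [+round]; 15 /a/ → [+round]; 14 /e/ → [+round]; 13 /e/ → [+round]; 12 /j/ transparent; 11 /j/ transparent; 10 /j/ transparent; 9 /a/ → [+round]; 8 /j/ transparent; 7 /j/ transparent; 6 /j/ transparent; 5 /o/ is itself a trigger — this domain ends here.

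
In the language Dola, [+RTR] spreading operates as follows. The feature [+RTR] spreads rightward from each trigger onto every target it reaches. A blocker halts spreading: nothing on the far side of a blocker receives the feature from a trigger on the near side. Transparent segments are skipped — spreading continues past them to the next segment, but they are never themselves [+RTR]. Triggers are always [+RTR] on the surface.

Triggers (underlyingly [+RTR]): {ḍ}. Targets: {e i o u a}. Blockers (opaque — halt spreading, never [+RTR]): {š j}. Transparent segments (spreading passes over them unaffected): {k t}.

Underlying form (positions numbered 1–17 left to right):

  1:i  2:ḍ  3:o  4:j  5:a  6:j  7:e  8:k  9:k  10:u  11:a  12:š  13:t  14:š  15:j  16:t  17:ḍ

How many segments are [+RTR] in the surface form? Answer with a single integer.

3

From /ḍ/ at 2 rightward: 3 /o/ → [+RTR]; 4 /j/ blocks.
From /ḍ/ at 17 rightward: word edge.
Targets with no active source: positions 1 5 7 10 11 stay [-emphatic].
[+RTR] positions on the surface: 2 3 17.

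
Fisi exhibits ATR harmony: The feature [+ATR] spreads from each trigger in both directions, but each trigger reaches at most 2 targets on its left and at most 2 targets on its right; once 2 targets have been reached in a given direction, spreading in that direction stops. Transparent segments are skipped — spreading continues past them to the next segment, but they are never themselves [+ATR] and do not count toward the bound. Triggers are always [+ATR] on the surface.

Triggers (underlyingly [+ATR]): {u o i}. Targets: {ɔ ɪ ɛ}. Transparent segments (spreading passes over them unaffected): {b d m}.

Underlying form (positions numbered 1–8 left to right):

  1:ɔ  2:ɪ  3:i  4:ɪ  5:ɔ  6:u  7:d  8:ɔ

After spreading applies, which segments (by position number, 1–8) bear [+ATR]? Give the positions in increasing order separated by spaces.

From /i/ at 3 rightward: 4 /ɪ/ → [+ATR]; 5 /ɔ/ → [+ATR]; bound reached.
From /i/ at 3 leftward: 2 /ɪ/ → [+ATR]; 1 /ɔ/ → [+ATR]; bound reached.
From /u/ at 6 rightward: 7 /d/ transparent; 8 /ɔ/ → [+ATR]; word edge.
From /u/ at 6 leftward: 5 /ɔ/ → [+ATR]; 4 /ɪ/ → [+ATR]; bound reached.

1 2 3 4 5 6 8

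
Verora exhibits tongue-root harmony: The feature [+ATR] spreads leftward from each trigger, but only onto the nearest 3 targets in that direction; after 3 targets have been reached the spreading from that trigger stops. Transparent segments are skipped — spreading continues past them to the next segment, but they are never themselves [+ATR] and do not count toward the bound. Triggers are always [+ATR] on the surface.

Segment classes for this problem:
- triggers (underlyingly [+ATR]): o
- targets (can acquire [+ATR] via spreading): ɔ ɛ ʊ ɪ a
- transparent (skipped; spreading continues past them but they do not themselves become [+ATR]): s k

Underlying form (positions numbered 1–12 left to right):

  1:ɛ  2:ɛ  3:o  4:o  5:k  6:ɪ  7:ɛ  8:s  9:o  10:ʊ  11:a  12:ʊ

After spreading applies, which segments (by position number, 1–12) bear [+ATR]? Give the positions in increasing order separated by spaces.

From /o/ at 3 leftward: 2 /ɛ/ → [+ATR]; 1 /ɛ/ → [+ATR]; word edge.
From /o/ at 4 leftward: 3 /o/ is itself a trigger — this domain ends here.
From /o/ at 9 leftward: 8 /s/ transparent; 7 /ɛ/ → [+ATR]; 6 /ɪ/ → [+ATR]; 5 /k/ transparent; 4 /o/ is itself a trigger — this domain ends here.
Targets with no active source: positions 10 11 12 stay [-ATR].

1 2 3 4 6 7 9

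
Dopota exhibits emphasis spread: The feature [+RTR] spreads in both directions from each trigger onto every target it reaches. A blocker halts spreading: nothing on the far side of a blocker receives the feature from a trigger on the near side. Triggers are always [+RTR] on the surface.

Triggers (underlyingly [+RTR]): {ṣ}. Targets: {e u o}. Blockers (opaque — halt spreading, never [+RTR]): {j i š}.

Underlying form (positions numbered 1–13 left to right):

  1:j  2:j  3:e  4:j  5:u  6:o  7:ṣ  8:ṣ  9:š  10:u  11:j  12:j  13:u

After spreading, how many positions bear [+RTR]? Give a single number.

4

From /ṣ/ at 7 rightward: 8 /ṣ/ is itself a trigger — this domain ends here.
From /ṣ/ at 7 leftward: 6 /o/ → [+RTR]; 5 /u/ → [+RTR]; 4 /j/ blocks.
From /ṣ/ at 8 rightward: 9 /š/ blocks.
From /ṣ/ at 8 leftward: 7 /ṣ/ is itself a trigger — this domain ends here.
Targets with no active source: positions 3 10 13 stay [-emphatic].
[+RTR] positions on the surface: 5 6 7 8.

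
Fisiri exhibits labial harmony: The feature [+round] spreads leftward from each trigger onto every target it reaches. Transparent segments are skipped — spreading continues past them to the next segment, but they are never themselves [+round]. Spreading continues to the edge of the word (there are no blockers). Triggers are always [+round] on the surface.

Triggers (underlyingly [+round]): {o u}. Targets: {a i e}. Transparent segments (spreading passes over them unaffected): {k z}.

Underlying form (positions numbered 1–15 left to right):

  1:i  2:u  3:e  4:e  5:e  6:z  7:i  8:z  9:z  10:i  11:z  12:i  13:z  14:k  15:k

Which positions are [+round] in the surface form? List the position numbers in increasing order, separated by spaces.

From /u/ at 2 leftward: 1 /i/ → [+round]; word edge.
Targets with no active source: positions 3 4 5 7 10 12 stay [-round].

1 2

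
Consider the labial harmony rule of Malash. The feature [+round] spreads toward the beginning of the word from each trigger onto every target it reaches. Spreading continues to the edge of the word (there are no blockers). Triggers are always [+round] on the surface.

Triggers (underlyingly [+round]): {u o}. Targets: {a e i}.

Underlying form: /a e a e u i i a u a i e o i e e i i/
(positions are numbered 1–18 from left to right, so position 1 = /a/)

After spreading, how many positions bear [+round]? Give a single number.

From /u/ at 5 leftward: 4 /e/ → [+round]; 3 /a/ → [+round]; 2 /e/ → [+round]; 1 /a/ → [+round]; word edge.
From /u/ at 9 leftward: 8 /a/ → [+round]; 7 /i/ → [+round]; 6 /i/ → [+round]; 5 /u/ is itself a trigger — this domain ends here.
From /o/ at 13 leftward: 12 /e/ → [+round]; 11 /i/ → [+round]; 10 /a/ → [+round]; 9 /u/ is itself a trigger — this domain ends here.
Targets with no active source: positions 14 15 16 17 18 stay [-round].
[+round] positions on the surface: 1 2 3 4 5 6 7 8 9 10 11 12 13.

13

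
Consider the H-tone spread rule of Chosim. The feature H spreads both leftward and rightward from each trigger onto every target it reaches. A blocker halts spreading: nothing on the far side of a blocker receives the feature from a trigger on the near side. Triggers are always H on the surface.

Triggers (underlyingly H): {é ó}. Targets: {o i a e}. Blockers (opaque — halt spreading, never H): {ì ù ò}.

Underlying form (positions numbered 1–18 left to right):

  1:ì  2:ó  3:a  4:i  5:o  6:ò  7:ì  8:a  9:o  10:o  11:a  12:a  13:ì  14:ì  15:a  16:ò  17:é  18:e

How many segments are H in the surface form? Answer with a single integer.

From /ó/ at 2 rightward: 3 /a/ → H; 4 /i/ → H; 5 /o/ → H; 6 /ò/ blocks.
From /ó/ at 2 leftward: 1 /ì/ blocks.
From /é/ at 17 rightward: 18 /e/ → H; word edge.
From /é/ at 17 leftward: 16 /ò/ blocks.
Targets with no active source: positions 8 9 10 11 12 15 stay [-high tone].
H positions on the surface: 2 3 4 5 17 18.

6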